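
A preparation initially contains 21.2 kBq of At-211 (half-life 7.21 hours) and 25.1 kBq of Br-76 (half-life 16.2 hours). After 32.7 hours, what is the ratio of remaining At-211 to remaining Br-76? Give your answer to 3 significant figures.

0.148

At-211: 21.2 × (1/2)^(32.7/7.21) = 21.2 × (1/2)^4.5354 ≈ 0.91423 kBq.
Br-76: 25.1 × (1/2)^(32.7/16.2) = 25.1 × (1/2)^2.0185 ≈ 6.195 kBq.
Ratio ≈ 0.91423 / 6.195 ≈ 0.14758.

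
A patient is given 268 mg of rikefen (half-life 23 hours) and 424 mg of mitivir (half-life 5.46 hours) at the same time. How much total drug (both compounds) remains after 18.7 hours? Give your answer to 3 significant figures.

192 mg

rikefen: 268 × (1/2)^(18.7/23) = 268 × (1/2)^0.81304 ≈ 152.54 mg.
mitivir: 424 × (1/2)^(18.7/5.46) = 424 × (1/2)^3.4249 ≈ 39.479 mg.
Total = 152.54 + 39.479 ≈ 192.02 mg.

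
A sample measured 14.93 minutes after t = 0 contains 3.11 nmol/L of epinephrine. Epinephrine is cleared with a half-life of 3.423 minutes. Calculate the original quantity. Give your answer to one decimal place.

63.9 nmol/L

Number of half-lives elapsed: n = 14.93/3.423 ≈ 4.3617.
A₀ = A × 2^n = 3.11 × 2^4.3617 = 3.11 × 20.559 ≈ 63.937 nmol/L.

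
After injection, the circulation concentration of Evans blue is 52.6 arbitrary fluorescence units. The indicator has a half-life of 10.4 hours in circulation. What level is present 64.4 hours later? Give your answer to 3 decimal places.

Number of half-lives: n = 64.4/10.4 ≈ 6.1923.
Remaining = 52.6 × (1/2)^6.1923 = 52.6 × 0.013675 ≈ 0.71931 arbitrary fluorescence units.

0.719 arbitrary fluorescence units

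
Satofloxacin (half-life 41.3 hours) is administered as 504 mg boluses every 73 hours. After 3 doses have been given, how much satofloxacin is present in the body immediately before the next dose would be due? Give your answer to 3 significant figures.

The 3 doses were given 219, 146, 73 hours ago.
Total = 504·(1/2)^(219/41.3) + 504·(1/2)^(146/41.3) + 504·(1/2)^(73/41.3)
      = 12.769 + 43.477 + 148.03 ≈ 204.27 mg.

204 mg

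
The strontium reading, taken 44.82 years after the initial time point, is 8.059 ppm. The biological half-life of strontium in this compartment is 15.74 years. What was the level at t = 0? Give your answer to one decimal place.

58.0 ppm

Number of half-lives elapsed: n = 44.82/15.74 ≈ 2.8475.
A₀ = A × 2^n = 8.059 × 2^2.8475 = 8.059 × 7.1976 ≈ 58.006 ppm.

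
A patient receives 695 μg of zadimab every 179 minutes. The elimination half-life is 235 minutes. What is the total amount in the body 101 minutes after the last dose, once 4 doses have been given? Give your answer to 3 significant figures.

1110 μg

The 4 doses were given 638, 459, 280, 101 minutes ago.
Total = 695·(1/2)^(638/235) + 695·(1/2)^(459/235) + 695·(1/2)^(280/235) + 695·(1/2)^(101/235)
      = 105.86 + 179.48 + 304.31 + 515.95 ≈ 1105.6 μg.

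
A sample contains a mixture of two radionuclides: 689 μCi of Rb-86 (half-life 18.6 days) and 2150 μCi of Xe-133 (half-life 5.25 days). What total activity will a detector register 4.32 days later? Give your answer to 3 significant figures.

Rb-86: 689 × (1/2)^(4.32/18.6) = 689 × (1/2)^0.23226 ≈ 586.55 μCi.
Xe-133: 2150 × (1/2)^(4.32/5.25) = 2150 × (1/2)^0.82286 ≈ 1215.4 μCi.
Total = 586.55 + 1215.4 ≈ 1802 μCi.

1800 μCi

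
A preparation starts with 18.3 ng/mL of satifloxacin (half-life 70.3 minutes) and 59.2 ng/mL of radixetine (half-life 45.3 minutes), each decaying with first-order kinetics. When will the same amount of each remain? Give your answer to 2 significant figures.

Set 18.3·(1/2)^(t/70.3) = 59.2·(1/2)^(t/45.3).
Taking log₂: log₂(18.3/59.2) = t·(1/70.3 − 1/45.3).
log₂(0.30912) = -1.6938; 1/70.3 − 1/45.3 = -0.0078503.
t = -1.6938 / -0.0078503 ≈ 215.76 minutes.

220 minutes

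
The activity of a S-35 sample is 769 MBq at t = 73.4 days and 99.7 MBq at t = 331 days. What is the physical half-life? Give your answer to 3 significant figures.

Over Δt = 331 − 73.4 = 257.6 days, the level fell by a factor of 769/99.7 ≈ 7.7131.
n = log₂(7.7131) ≈ 2.9473 half-lives, so t½ = 257.6/2.9473 ≈ 87.401 days.

87.4 days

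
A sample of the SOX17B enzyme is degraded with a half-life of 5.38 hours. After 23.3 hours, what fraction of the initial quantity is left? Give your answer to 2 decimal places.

n = 23.3/5.38 ≈ 4.3309 half-lives.
Fraction remaining = (1/2)^4.3309 ≈ 0.049692.

0.05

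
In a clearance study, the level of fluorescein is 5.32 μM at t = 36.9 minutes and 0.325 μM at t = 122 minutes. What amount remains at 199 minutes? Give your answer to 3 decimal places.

0.026 μM

Over Δt = 122 − 36.9 = 85.1 minutes, the level fell by a factor of 5.32/0.325 ≈ 16.369.
n = log₂(16.369) ≈ 4.0329 half-lives, so t½ = 85.1/4.0329 ≈ 21.101 minutes.
From t = 122 to t = 199: 0.325 × (1/2)^((199−122)/21.101) ≈ 0.025907 μM.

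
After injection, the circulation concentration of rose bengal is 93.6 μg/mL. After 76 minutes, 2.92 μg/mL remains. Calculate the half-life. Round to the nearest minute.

15 minutes

A/A₀ = 2.92/93.6 ≈ 0.031197.
n = log₂(32.055) ≈ 5.0025 half-lives elapsed in 76 minutes.
t½ = 76/5.0025 ≈ 15.193 minutes.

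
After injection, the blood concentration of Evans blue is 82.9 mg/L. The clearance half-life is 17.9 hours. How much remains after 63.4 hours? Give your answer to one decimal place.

Number of half-lives: n = 63.4/17.9 ≈ 3.5419.
Remaining = 82.9 × (1/2)^3.5419 = 82.9 × 0.085858 ≈ 7.1176 mg/L.

7.1 mg/L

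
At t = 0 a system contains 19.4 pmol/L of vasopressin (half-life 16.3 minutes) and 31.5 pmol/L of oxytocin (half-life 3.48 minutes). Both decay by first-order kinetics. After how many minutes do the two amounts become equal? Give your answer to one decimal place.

3.1 minutes

Set 19.4·(1/2)^(t/16.3) = 31.5·(1/2)^(t/3.48).
Taking log₂: log₂(19.4/31.5) = t·(1/16.3 − 1/3.48).
log₂(0.61587) = -0.6993; 1/16.3 − 1/3.48 = -0.22601.
t = -0.6993 / -0.22601 ≈ 3.0941 minutes.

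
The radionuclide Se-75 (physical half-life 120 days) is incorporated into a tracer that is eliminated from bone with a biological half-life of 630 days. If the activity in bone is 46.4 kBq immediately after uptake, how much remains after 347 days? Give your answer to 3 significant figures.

1/t_eff = 1/t_phys + 1/t_biol = 1/120 + 1/630 = 0.0099206 per day.
t_eff = 120 × 630 / (120 + 630) ≈ 100.8 days.
Remaining = 46.4 × (1/2)^(347/100.8) = 46.4 × (1/2)^3.4425 ≈ 4.2681 kBq.

4.27 kBq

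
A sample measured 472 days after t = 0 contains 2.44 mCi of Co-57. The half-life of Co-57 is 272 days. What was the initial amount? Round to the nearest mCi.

8 mCi

Number of half-lives elapsed: n = 472/272 ≈ 1.7353.
A₀ = A × 2^n = 2.44 × 2^1.7353 = 2.44 × 3.3295 ≈ 8.1239 mCi.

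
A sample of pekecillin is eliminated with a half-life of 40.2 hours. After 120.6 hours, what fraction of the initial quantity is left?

0.125

n = 120.6/40.2 ≈ 3 half-lives.
Fraction remaining = (1/2)^3 ≈ 0.125.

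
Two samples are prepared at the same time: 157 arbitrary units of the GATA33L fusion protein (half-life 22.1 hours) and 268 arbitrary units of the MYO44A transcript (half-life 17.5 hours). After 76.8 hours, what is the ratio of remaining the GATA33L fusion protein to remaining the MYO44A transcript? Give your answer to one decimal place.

GATA33L fusion protein: 157 × (1/2)^(76.8/22.1) = 157 × (1/2)^3.4751 ≈ 14.118 arbitrary units.
MYO44A transcript: 268 × (1/2)^(76.8/17.5) = 268 × (1/2)^4.3886 ≈ 12.795 arbitrary units.
Ratio ≈ 14.118 / 12.795 ≈ 1.1034.

1.1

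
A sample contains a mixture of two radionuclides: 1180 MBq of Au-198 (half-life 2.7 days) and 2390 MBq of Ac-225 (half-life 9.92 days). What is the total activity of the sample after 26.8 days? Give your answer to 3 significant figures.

369 MBq

Au-198: 1180 × (1/2)^(26.8/2.7) = 1180 × (1/2)^9.9259 ≈ 1.2131 MBq.
Ac-225: 2390 × (1/2)^(26.8/9.92) = 2390 × (1/2)^2.7016 ≈ 367.39 MBq.
Total = 1.2131 + 367.39 ≈ 368.61 MBq.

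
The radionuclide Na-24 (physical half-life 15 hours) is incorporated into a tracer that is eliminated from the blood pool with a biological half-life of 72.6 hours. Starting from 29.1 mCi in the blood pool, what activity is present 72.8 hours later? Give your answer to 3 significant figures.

1/t_eff = 1/t_phys + 1/t_biol = 1/15 + 1/72.6 = 0.080441 per hour.
t_eff = 15 × 72.6 / (15 + 72.6) ≈ 12.432 hours.
Remaining = 29.1 × (1/2)^(72.8/12.432) = 29.1 × (1/2)^5.8561 ≈ 0.50238 mCi.

0.502 mCi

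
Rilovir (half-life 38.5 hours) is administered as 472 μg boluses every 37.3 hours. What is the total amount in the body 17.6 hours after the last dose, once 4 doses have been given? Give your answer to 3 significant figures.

The 4 doses were given 129.5, 92.2, 54.9, 17.6 hours ago.
Total = 472·(1/2)^(129.5/38.5) + 472·(1/2)^(92.2/38.5) + 472·(1/2)^(54.9/38.5) + 472·(1/2)^(17.6/38.5)
      = 45.855 + 89.75 + 175.66 + 343.82 ≈ 655.09 μg.

655 μg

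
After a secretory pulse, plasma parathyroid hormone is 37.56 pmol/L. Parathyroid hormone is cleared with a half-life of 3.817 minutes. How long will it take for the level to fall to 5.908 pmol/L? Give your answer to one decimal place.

Fraction remaining = 5.908/37.56 ≈ 0.15729.
n = log₂(37.56/5.908) = ln(6.3575)/ln 2 ≈ 2.6685 half-lives.
t = n × t½ = 2.6685 × 3.817 ≈ 10.185 minutes.

10.2 minutes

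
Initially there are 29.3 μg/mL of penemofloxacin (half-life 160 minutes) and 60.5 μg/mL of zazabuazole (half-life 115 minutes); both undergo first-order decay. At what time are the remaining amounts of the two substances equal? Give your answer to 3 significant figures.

Set 29.3·(1/2)^(t/160) = 60.5·(1/2)^(t/115).
Taking log₂: log₂(29.3/60.5) = t·(1/160 − 1/115).
log₂(0.4843) = -1.046; 1/160 − 1/115 = -0.0024457.
t = -1.046 / -0.0024457 ≈ 427.71 minutes.

428 minutes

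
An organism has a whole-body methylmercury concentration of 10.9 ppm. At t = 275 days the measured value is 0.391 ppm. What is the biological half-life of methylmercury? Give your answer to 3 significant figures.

A/A₀ = 0.391/10.9 ≈ 0.035872.
n = log₂(27.877) ≈ 4.801 half-lives elapsed in 275 days.
t½ = 275/4.801 ≈ 57.28 days.

57.3 days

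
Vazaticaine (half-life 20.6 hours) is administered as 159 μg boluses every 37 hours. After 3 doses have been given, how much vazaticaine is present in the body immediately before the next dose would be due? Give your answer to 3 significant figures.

62.8 μg

The 3 doses were given 111, 74, 37 hours ago.
Total = 159·(1/2)^(111/20.6) + 159·(1/2)^(74/20.6) + 159·(1/2)^(37/20.6)
      = 3.7961 + 13.183 + 45.784 ≈ 62.763 μg.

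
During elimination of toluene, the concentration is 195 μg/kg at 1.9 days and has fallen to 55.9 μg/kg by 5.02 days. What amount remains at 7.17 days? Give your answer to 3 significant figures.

23.6 μg/kg

Over Δt = 5.02 − 1.9 = 3.12 days, the level fell by a factor of 195/55.9 ≈ 3.4884.
n = log₂(3.4884) ≈ 1.8026 half-lives, so t½ = 3.12/1.8026 ≈ 1.7309 days.
From t = 5.02 to t = 7.17: 55.9 × (1/2)^((7.17−5.02)/1.7309) ≈ 23.631 μg/kg.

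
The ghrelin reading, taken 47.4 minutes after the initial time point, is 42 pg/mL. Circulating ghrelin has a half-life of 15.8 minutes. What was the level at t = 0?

Number of half-lives elapsed: n = 47.4/15.8 ≈ 3.
A₀ = A × 2^n = 42 × 2^3 = 42 × 8 ≈ 336 pg/mL.

336 pg/mL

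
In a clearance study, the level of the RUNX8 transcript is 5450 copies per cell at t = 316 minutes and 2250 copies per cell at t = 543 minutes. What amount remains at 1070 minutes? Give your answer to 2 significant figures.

Over Δt = 543 − 316 = 227 minutes, the level fell by a factor of 5450/2250 ≈ 2.4222.
n = log₂(2.4222) ≈ 1.2763 half-lives, so t½ = 227/1.2763 ≈ 177.85 minutes.
From t = 543 to t = 1070: 2250 × (1/2)^((1070−543)/177.85) ≈ 288.53 copies per cell.

290 copies per cell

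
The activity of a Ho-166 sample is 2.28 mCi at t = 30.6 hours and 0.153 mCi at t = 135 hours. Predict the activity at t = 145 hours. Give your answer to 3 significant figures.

Over Δt = 135 − 30.6 = 104.4 hours, the level fell by a factor of 2.28/0.153 ≈ 14.902.
n = log₂(14.902) ≈ 3.8974 half-lives, so t½ = 104.4/3.8974 ≈ 26.787 hours.
From t = 135 to t = 145: 0.153 × (1/2)^((145−135)/26.787) ≈ 0.11812 mCi.

0.118 mCi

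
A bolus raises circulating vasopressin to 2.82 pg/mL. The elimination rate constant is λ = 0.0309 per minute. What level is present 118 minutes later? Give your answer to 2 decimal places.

t½ = ln 2 / λ = 0.69315 / 0.0309 ≈ 22.432 minutes.
Number of half-lives: n = 118/22.432 ≈ 5.2604.
Remaining = 2.82 × (1/2)^5.2604 = 2.82 × 0.02609 ≈ 0.073574 pg/mL.

0.07 pg/mL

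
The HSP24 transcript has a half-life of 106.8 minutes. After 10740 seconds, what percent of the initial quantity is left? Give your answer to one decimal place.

31.3%

10740 seconds = 179 minutes.
n = 179/106.8 ≈ 1.676 half-lives.
Fraction remaining = (1/2)^1.676 ≈ 0.31294, i.e. 31.294%.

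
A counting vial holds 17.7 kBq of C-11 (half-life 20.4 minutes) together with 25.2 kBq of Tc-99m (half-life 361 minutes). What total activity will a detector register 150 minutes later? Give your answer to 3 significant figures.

19.0 kBq

C-11: 17.7 × (1/2)^(150/20.4) = 17.7 × (1/2)^7.3529 ≈ 0.10827 kBq.
Tc-99m: 25.2 × (1/2)^(150/361) = 25.2 × (1/2)^0.41551 ≈ 18.894 kBq.
Total = 0.10827 + 18.894 ≈ 19.002 kBq.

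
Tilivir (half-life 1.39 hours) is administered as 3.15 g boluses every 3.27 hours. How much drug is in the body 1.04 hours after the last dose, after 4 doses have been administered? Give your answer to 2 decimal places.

2.33 g

The 4 doses were given 10.85, 7.58, 4.31, 1.04 hours ago.
Total = 3.15·(1/2)^(10.85/1.39) + 3.15·(1/2)^(7.58/1.39) + 3.15·(1/2)^(4.31/1.39) + 3.15·(1/2)^(1.04/1.39)
      = 0.014078 + 0.071899 + 0.3672 + 1.8753 ≈ 2.3285 g.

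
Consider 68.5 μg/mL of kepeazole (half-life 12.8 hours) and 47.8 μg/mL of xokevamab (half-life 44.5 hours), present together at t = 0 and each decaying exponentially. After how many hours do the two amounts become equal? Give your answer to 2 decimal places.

9.33 hours

Set 68.5·(1/2)^(t/12.8) = 47.8·(1/2)^(t/44.5).
Taking log₂: log₂(68.5/47.8) = t·(1/12.8 − 1/44.5).
log₂(1.4331) = 0.51909; 1/12.8 − 1/44.5 = 0.055653.
t = 0.51909 / 0.055653 ≈ 9.3273 hours.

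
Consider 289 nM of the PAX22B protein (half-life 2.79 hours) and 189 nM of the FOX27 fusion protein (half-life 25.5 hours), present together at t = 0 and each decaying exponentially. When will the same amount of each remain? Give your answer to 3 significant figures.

1.92 hours

Set 289·(1/2)^(t/2.79) = 189·(1/2)^(t/25.5).
Taking log₂: log₂(289/189) = t·(1/2.79 − 1/25.5).
log₂(1.5291) = 0.61268; 1/2.79 − 1/25.5 = 0.31921.
t = 0.61268 / 0.31921 ≈ 1.9194 hours.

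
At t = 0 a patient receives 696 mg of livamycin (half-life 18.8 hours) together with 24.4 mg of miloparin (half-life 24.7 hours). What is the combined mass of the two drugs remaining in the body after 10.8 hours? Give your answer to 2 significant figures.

490 mg

livamycin: 696 × (1/2)^(10.8/18.8) = 696 × (1/2)^0.57447 ≈ 467.39 mg.
miloparin: 24.4 × (1/2)^(10.8/24.7) = 24.4 × (1/2)^0.43725 ≈ 18.02 mg.
Total = 467.39 + 18.02 ≈ 485.41 mg.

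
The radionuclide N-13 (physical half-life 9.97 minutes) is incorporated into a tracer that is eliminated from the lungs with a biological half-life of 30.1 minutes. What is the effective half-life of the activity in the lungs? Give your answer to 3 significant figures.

7.49 minutes

1/t_eff = 1/t_phys + 1/t_biol = 1/9.97 + 1/30.1 = 0.13352 per minute.
t_eff = 9.97 × 30.1 / (9.97 + 30.1) ≈ 7.4893 minutes.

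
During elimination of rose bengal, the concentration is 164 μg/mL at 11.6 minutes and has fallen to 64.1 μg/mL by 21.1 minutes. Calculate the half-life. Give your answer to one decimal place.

7.0 minutes

Over Δt = 21.1 − 11.6 = 9.5 minutes, the level fell by a factor of 164/64.1 ≈ 2.5585.
n = log₂(2.5585) ≈ 1.3553 half-lives, so t½ = 9.5/1.3553 ≈ 7.0095 minutes.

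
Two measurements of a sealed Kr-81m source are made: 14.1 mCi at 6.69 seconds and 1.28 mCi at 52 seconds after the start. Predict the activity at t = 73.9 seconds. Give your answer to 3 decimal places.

Over Δt = 52 − 6.69 = 45.31 seconds, the level fell by a factor of 14.1/1.28 ≈ 11.016.
n = log₂(11.016) ≈ 3.4615 half-lives, so t½ = 45.31/3.4615 ≈ 13.09 seconds.
From t = 52 to t = 73.9: 1.28 × (1/2)^((73.9−52)/13.09) ≈ 0.40139 mCi.

0.401 mCi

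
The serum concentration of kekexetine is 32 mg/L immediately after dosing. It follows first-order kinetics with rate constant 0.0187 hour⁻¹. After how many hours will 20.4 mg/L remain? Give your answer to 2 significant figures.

t½ = ln 2 / k = 0.69315 / 0.0187 ≈ 37.067 hours.
Fraction remaining = 20.4/32 ≈ 0.6375.
n = log₂(32/20.4) = ln(1.5686)/ln 2 ≈ 0.6495 half-lives.
t = n × t½ = 0.6495 × 37.067 ≈ 24.075 hours.

24 hours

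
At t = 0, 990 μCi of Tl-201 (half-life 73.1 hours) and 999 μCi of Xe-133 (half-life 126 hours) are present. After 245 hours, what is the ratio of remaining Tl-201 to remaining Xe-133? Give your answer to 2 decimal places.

0.37

Tl-201: 990 × (1/2)^(245/73.1) = 990 × (1/2)^3.3516 ≈ 96.986 μCi.
Xe-133: 999 × (1/2)^(245/126) = 999 × (1/2)^1.9444 ≈ 259.55 μCi.
Ratio ≈ 96.986 / 259.55 ≈ 0.37366.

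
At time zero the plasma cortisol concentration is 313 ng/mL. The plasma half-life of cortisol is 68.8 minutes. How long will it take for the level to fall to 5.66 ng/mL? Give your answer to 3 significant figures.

398 minutes

Fraction remaining = 5.66/313 ≈ 0.018083.
n = log₂(313/5.66) = ln(55.3)/ln 2 ≈ 5.7892 half-lives.
t = n × t½ = 5.7892 × 68.8 ≈ 398.3 minutes.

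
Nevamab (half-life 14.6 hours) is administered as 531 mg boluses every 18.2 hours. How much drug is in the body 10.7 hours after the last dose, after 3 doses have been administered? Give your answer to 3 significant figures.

511 mg

The 3 doses were given 47.1, 28.9, 10.7 hours ago.
Total = 531·(1/2)^(47.1/14.6) + 531·(1/2)^(28.9/14.6) + 531·(1/2)^(10.7/14.6)
      = 56.75 + 134.65 + 319.5 ≈ 510.91 mg.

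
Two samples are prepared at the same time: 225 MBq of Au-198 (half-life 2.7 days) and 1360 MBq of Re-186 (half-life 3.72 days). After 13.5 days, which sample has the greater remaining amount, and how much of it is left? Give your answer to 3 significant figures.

Re-186, 110 MBq

Au-198: 225 × (1/2)^5 ≈ 7.0312 MBq.
Re-186: 1360 × (1/2)^3.629 ≈ 109.92 MBq.
Re-186 has more remaining, at ≈ 109.92 MBq.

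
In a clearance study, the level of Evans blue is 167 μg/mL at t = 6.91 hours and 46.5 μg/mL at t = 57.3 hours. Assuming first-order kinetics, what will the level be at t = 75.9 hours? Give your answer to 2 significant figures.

29 μg/mL

Over Δt = 57.3 − 6.91 = 50.39 hours, the level fell by a factor of 167/46.5 ≈ 3.5914.
n = log₂(3.5914) ≈ 1.8445 half-lives, so t½ = 50.39/1.8445 ≈ 27.318 hours.
From t = 57.3 to t = 75.9: 46.5 × (1/2)^((75.9−57.3)/27.318) ≈ 29.006 μg/mL.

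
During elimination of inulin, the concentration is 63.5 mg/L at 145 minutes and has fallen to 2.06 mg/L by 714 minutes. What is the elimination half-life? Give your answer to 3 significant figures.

115 minutes

Over Δt = 714 − 145 = 569 minutes, the level fell by a factor of 63.5/2.06 ≈ 30.825.
n = log₂(30.825) ≈ 4.946 half-lives, so t½ = 569/4.946 ≈ 115.04 minutes.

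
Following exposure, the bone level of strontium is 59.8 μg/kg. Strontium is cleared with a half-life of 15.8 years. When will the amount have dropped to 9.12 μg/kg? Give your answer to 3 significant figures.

Fraction remaining = 9.12/59.8 ≈ 0.15251.
n = log₂(59.8/9.12) = ln(6.557)/ln 2 ≈ 2.713 half-lives.
t = n × t½ = 2.713 × 15.8 ≈ 42.866 years.

42.9 years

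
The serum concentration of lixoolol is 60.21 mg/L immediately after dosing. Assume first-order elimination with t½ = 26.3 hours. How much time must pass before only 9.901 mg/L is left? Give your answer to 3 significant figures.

Fraction remaining = 9.901/60.21 ≈ 0.16444.
n = log₂(60.21/9.901) = ln(6.0812)/ln 2 ≈ 2.6044 half-lives.
t = n × t½ = 2.6044 × 26.3 ≈ 68.495 hours.

68.5 hours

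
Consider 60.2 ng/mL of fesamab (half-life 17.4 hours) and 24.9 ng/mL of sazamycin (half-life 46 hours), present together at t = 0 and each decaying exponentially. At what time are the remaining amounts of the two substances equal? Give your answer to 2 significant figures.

Set 60.2·(1/2)^(t/17.4) = 24.9·(1/2)^(t/46).
Taking log₂: log₂(60.2/24.9) = t·(1/17.4 − 1/46).
log₂(2.4177) = 1.2736; 1/17.4 − 1/46 = 0.035732.
t = 1.2736 / 0.035732 ≈ 35.643 hours.

36 hours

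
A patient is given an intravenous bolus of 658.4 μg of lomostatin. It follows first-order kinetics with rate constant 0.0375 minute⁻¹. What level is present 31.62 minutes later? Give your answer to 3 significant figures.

t½ = ln 2 / k = 0.69315 / 0.0375 ≈ 18.484 minutes.
Number of half-lives: n = 31.62/18.484 ≈ 1.7107.
Remaining = 658.4 × (1/2)^1.7107 = 658.4 × 0.30552 ≈ 201.15 μg.

201 μg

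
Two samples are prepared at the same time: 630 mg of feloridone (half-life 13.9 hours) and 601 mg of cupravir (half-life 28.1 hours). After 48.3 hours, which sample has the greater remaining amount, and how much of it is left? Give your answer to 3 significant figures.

cupravir, 183 mg

feloridone: 630 × (1/2)^3.4748 ≈ 56.665 mg.
cupravir: 601 × (1/2)^1.7189 ≈ 182.58 mg.
Cupravir has more remaining, at ≈ 182.58 mg.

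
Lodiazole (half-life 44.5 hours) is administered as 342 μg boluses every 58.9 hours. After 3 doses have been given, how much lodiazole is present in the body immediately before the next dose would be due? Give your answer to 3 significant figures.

213 μg

The 3 doses were given 176.7, 117.8, 58.9 hours ago.
Total = 342·(1/2)^(176.7/44.5) + 342·(1/2)^(117.8/44.5) + 342·(1/2)^(58.9/44.5)
      = 21.812 + 54.594 + 136.64 ≈ 213.05 μg.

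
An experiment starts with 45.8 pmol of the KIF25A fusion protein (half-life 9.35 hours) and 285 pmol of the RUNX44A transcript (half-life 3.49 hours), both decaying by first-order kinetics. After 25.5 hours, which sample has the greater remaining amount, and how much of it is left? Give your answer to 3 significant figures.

KIF25A fusion protein: 45.8 × (1/2)^2.7273 ≈ 6.9163 pmol.
RUNX44A transcript: 285 × (1/2)^7.3066 ≈ 1.8003 pmol.
KIF25A fusion protein has more remaining, at ≈ 6.9163 pmol.

KIF25A fusion protein, 6.92 pmol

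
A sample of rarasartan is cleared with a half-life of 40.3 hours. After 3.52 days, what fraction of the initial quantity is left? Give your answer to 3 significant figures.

3.52 days = 84.48 hours.
n = 84.48/40.3 ≈ 2.0963 half-lives.
Fraction remaining = (1/2)^2.0963 ≈ 0.23386.

0.234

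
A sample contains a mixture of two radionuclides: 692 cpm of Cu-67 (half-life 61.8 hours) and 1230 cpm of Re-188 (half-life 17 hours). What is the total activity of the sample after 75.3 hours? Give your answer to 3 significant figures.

354 cpm

Cu-67: 692 × (1/2)^(75.3/61.8) = 692 × (1/2)^1.2184 ≈ 297.38 cpm.
Re-188: 1230 × (1/2)^(75.3/17) = 1230 × (1/2)^4.4294 ≈ 57.085 cpm.
Total = 297.38 + 57.085 ≈ 354.47 cpm.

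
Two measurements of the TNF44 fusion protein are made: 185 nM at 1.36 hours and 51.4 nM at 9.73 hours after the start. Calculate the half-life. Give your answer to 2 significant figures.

4.5 hours

Over Δt = 9.73 − 1.36 = 8.37 hours, the level fell by a factor of 185/51.4 ≈ 3.5992.
n = log₂(3.5992) ≈ 1.8477 half-lives, so t½ = 8.37/1.8477 ≈ 4.53 hours.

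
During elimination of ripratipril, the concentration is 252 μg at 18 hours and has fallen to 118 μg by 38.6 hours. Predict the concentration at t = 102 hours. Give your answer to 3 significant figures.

11.4 μg

Over Δt = 38.6 − 18 = 20.6 hours, the level fell by a factor of 252/118 ≈ 2.1356.
n = log₂(2.1356) ≈ 1.0946 half-lives, so t½ = 20.6/1.0946 ≈ 18.819 hours.
From t = 38.6 to t = 102: 118 × (1/2)^((102−38.6)/18.819) ≈ 11.422 μg.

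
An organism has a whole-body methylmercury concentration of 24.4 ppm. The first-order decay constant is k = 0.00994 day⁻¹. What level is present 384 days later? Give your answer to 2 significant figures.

0.54 ppm

t½ = ln 2 / k = 0.69315 / 0.00994 ≈ 69.733 days.
Number of half-lives: n = 384/69.733 ≈ 5.5067.
Remaining = 24.4 × (1/2)^5.5067 = 24.4 × 0.021995 ≈ 0.53667 ppm.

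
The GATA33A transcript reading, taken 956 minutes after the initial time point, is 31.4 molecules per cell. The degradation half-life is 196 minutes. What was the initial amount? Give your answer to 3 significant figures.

Number of half-lives elapsed: n = 956/196 ≈ 4.8776.
A₀ = A × 2^n = 31.4 × 2^4.8776 = 31.4 × 29.396 ≈ 923.04 molecules per cell.

923 molecules per cell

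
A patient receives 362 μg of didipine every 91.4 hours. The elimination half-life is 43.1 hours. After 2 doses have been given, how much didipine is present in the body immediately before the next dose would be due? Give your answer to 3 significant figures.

The 2 doses were given 182.8, 91.4 hours ago.
Total = 362·(1/2)^(182.8/43.1) + 362·(1/2)^(91.4/43.1)
      = 19.14 + 83.239 ≈ 102.38 μg.

102 μg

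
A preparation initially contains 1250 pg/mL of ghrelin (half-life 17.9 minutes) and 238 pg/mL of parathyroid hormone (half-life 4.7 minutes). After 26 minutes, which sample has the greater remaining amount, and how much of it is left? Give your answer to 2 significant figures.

ghrelin, 460 pg/mL

ghrelin: 1250 × (1/2)^1.4525 ≈ 456.73 pg/mL.
parathyroid hormone: 238 × (1/2)^5.5319 ≈ 5.144 pg/mL.
Ghrelin has more remaining, at ≈ 456.73 pg/mL.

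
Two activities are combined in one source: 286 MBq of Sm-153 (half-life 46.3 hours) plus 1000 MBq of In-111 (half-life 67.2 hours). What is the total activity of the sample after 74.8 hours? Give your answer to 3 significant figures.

Sm-153: 286 × (1/2)^(74.8/46.3) = 286 × (1/2)^1.6156 ≈ 93.333 MBq.
In-111: 1000 × (1/2)^(74.8/67.2) = 1000 × (1/2)^1.1131 ≈ 462.3 MBq.
Total = 93.333 + 462.3 ≈ 555.63 MBq.

556 MBq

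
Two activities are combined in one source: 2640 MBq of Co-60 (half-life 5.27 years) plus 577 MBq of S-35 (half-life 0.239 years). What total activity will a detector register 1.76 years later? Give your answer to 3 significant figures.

Co-60: 2640 × (1/2)^(1.76/5.27) = 2640 × (1/2)^0.33397 ≈ 2094.5 MBq.
S-35: 577 × (1/2)^(1.76/0.239) = 577 × (1/2)^7.364 ≈ 3.5026 MBq.
Total = 2094.5 + 3.5026 ≈ 2098 MBq.

2100 MBq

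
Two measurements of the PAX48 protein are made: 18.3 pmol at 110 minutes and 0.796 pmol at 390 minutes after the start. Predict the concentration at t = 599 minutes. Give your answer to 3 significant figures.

0.0767 pmol

Over Δt = 390 − 110 = 280 minutes, the level fell by a factor of 18.3/0.796 ≈ 22.99.
n = log₂(22.99) ≈ 4.5229 half-lives, so t½ = 280/4.5229 ≈ 61.907 minutes.
From t = 390 to t = 599: 0.796 × (1/2)^((599−390)/61.907) ≈ 0.076669 pmol.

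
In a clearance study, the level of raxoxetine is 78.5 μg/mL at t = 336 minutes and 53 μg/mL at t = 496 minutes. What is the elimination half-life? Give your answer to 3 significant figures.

282 minutes

Over Δt = 496 − 336 = 160 minutes, the level fell by a factor of 78.5/53 ≈ 1.4811.
n = log₂(1.4811) ≈ 0.5667 half-lives, so t½ = 160/0.5667 ≈ 282.34 minutes.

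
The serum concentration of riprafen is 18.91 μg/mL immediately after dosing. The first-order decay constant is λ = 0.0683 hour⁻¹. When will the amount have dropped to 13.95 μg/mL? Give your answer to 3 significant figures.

t½ = ln 2 / λ = 0.69315 / 0.0683 ≈ 10.149 hours.
Fraction remaining = 13.95/18.91 ≈ 0.7377.
n = log₂(18.91/13.95) = ln(1.3556)/ln 2 ≈ 0.43888 half-lives.
t = n × t½ = 0.43888 × 10.149 ≈ 4.454 hours.

4.45 hours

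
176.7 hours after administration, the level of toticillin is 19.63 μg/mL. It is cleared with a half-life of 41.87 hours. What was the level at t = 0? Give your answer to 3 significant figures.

366 μg/mL

Number of half-lives elapsed: n = 176.7/41.87 ≈ 4.2202.
A₀ = A × 2^n = 19.63 × 2^4.2202 = 19.63 × 18.638 ≈ 365.87 μg/mL.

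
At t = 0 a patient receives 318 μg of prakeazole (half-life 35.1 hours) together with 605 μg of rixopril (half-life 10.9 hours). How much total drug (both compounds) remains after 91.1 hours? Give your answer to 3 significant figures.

54.5 μg

prakeazole: 318 × (1/2)^(91.1/35.1) = 318 × (1/2)^2.5954 ≈ 52.616 μg.
rixopril: 605 × (1/2)^(91.1/10.9) = 605 × (1/2)^8.3578 ≈ 1.8442 μg.
Total = 52.616 + 1.8442 ≈ 54.461 μg.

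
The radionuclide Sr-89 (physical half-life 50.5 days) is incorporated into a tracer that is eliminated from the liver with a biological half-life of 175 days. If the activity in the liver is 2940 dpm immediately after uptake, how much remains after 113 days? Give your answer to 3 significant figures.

398 dpm

1/t_eff = 1/t_phys + 1/t_biol = 1/50.5 + 1/175 = 0.025516 per day.
t_eff = 50.5 × 175 / (50.5 + 175) ≈ 39.191 days.
Remaining = 2940 × (1/2)^(113/39.191) = 2940 × (1/2)^2.8833 ≈ 398.45 dpm.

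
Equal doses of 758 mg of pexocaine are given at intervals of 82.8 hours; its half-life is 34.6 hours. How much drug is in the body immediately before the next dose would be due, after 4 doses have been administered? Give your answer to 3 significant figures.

178 mg

The 4 doses were given 331.2, 248.4, 165.6, 82.8 hours ago.
Total = 758·(1/2)^(331.2/34.6) + 758·(1/2)^(248.4/34.6) + 758·(1/2)^(165.6/34.6) + 758·(1/2)^(82.8/34.6)
      = 0.99571 + 5.2302 + 27.473 + 144.31 ≈ 178 mg.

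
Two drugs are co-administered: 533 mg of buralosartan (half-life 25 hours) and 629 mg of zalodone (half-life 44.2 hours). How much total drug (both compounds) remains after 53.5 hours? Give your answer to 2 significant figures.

390 mg

buralosartan: 533 × (1/2)^(53.5/25) = 533 × (1/2)^2.14 ≈ 120.93 mg.
zalodone: 629 × (1/2)^(53.5/44.2) = 629 × (1/2)^1.2104 ≈ 271.82 mg.
Total = 120.93 + 271.82 ≈ 392.75 mg.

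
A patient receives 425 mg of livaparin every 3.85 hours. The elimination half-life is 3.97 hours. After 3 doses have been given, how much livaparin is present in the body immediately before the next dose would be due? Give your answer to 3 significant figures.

The 3 doses were given 11.55, 7.7, 3.85 hours ago.
Total = 425·(1/2)^(11.55/3.97) + 425·(1/2)^(7.7/3.97) + 425·(1/2)^(3.85/3.97)
      = 56.571 + 110.8 + 217 ≈ 384.37 mg.

384 mg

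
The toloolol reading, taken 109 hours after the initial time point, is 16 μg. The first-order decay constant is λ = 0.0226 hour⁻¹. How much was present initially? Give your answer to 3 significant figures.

188 μg

t½ = ln 2 / λ = 0.69315 / 0.0226 ≈ 30.67 hours.
Number of half-lives elapsed: n = 109/30.67 ≈ 3.5539.
A₀ = A × 2^n = 16 × 2^3.5539 = 16 × 11.745 ≈ 187.91 μg.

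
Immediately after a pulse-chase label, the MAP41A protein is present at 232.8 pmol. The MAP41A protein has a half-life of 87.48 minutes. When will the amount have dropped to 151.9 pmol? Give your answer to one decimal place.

Fraction remaining = 151.9/232.8 ≈ 0.65249.
n = log₂(232.8/151.9) = ln(1.5326)/ln 2 ≈ 0.61597 half-lives.
t = n × t½ = 0.61597 × 87.48 ≈ 53.885 minutes.

53.9 minutes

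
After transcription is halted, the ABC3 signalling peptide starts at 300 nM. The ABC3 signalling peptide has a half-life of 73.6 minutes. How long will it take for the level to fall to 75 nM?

75/300 = 1/4, so 2 half-lives have elapsed.
t = 2 × 73.6 = 147.2 minutes.

147.2 minutes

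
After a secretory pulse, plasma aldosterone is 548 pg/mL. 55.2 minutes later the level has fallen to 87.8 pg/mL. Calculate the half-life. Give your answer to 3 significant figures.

A/A₀ = 87.8/548 ≈ 0.16022.
n = log₂(6.2415) ≈ 2.6419 half-lives elapsed in 55.2 minutes.
t½ = 55.2/2.6419 ≈ 20.894 minutes.

20.9 minutes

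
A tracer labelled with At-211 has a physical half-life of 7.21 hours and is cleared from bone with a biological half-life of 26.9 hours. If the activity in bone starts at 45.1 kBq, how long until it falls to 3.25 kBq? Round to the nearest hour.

22 hours

1/t_eff = 1/t_phys + 1/t_biol = 1/7.21 + 1/26.9 = 0.17587 per hour.
t_eff = 7.21 × 26.9 / (7.21 + 26.9) ≈ 5.686 hours.
n = log₂(45.1/3.25) ≈ 3.7946; t = 3.7946 × 5.686 ≈ 21.576 hours.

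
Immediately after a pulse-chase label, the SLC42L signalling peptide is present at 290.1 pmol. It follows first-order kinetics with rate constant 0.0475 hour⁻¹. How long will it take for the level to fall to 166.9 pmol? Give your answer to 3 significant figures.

t½ = ln 2 / k = 0.69315 / 0.0475 ≈ 14.593 hours.
Fraction remaining = 166.9/290.1 ≈ 0.57532.
n = log₂(290.1/166.9) = ln(1.7382)/ln 2 ≈ 0.79757 half-lives.
t = n × t½ = 0.79757 × 14.593 ≈ 11.639 hours.

11.6 hours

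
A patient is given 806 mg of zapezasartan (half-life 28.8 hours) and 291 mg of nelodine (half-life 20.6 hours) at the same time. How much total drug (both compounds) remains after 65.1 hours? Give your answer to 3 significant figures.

zapezasartan: 806 × (1/2)^(65.1/28.8) = 806 × (1/2)^2.2604 ≈ 168.22 mg.
nelodine: 291 × (1/2)^(65.1/20.6) = 291 × (1/2)^3.1602 ≈ 32.552 mg.
Total = 168.22 + 32.552 ≈ 200.77 mg.

201 mg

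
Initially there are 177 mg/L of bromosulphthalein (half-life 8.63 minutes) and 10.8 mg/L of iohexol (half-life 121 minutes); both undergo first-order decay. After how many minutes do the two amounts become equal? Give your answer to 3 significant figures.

Set 177·(1/2)^(t/8.63) = 10.8·(1/2)^(t/121).
Taking log₂: log₂(177/10.8) = t·(1/8.63 − 1/121).
log₂(16.389) = 4.0346; 1/8.63 − 1/121 = 0.10761.
t = 4.0346 / 0.10761 ≈ 37.493 minutes.

37.5 minutes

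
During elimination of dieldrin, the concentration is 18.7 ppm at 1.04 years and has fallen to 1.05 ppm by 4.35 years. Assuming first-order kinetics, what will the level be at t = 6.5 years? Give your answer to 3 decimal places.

Over Δt = 4.35 − 1.04 = 3.31 years, the level fell by a factor of 18.7/1.05 ≈ 17.81.
n = log₂(17.81) ≈ 4.1546 half-lives, so t½ = 3.31/4.1546 ≈ 0.79671 years.
From t = 4.35 to t = 6.5: 1.05 × (1/2)^((6.5−4.35)/0.79671) ≈ 0.16175 ppm.

0.162 ppm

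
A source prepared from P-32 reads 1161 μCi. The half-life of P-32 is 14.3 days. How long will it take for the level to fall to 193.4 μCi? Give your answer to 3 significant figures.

37.0 days

Fraction remaining = 193.4/1161 ≈ 0.16658.
n = log₂(1161/193.4) = ln(6.0031)/ln 2 ≈ 2.5857 half-lives.
t = n × t½ = 2.5857 × 14.3 ≈ 36.976 days.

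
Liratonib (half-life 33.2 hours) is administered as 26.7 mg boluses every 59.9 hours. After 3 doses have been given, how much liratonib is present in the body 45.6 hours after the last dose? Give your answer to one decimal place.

14.1 mg

The 3 doses were given 165.4, 105.5, 45.6 hours ago.
Total = 26.7·(1/2)^(165.4/33.2) + 26.7·(1/2)^(105.5/33.2) + 26.7·(1/2)^(45.6/33.2)
      = 0.84489 + 2.9507 + 10.305 ≈ 14.101 mg.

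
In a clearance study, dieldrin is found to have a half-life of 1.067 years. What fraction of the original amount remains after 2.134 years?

n = 2.134/1.067 ≈ 2 half-lives.
Fraction remaining = (1/2)^2 ≈ 0.25.

0.25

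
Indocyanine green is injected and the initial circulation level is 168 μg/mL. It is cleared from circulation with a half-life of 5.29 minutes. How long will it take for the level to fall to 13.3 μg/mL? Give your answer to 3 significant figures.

19.4 minutes

Fraction remaining = 13.3/168 ≈ 0.079167.
n = log₂(168/13.3) = ln(12.632)/ln 2 ≈ 3.659 half-lives.
t = n × t½ = 3.659 × 5.29 ≈ 19.356 minutes.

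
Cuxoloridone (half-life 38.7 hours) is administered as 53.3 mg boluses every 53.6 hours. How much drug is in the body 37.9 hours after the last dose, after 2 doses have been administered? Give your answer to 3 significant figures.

The 2 doses were given 91.5, 37.9 hours ago.
Total = 53.3·(1/2)^(91.5/38.7) + 53.3·(1/2)^(37.9/38.7)
      = 10.351 + 27.035 ≈ 37.386 mg.

37.4 mg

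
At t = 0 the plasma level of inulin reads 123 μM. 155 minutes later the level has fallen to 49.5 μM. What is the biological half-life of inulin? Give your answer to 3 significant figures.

A/A₀ = 49.5/123 ≈ 0.40244.
n = log₂(2.4848) ≈ 1.3132 half-lives elapsed in 155 minutes.
t½ = 155/1.3132 ≈ 118.04 minutes.

118 minutes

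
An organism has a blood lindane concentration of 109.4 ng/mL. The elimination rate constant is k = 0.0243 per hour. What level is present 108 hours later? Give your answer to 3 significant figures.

7.93 ng/mL

t½ = ln 2 / k = 0.69315 / 0.0243 ≈ 28.525 hours.
Number of half-lives: n = 108/28.525 ≈ 3.7862.
Remaining = 109.4 × (1/2)^3.7862 = 109.4 × 0.072483 ≈ 7.9297 ng/mL.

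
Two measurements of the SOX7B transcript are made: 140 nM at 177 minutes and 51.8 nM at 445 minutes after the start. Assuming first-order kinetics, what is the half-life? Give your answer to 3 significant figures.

187 minutes

Over Δt = 445 − 177 = 268 minutes, the level fell by a factor of 140/51.8 ≈ 2.7027.
n = log₂(2.7027) ≈ 1.4344 half-lives, so t½ = 268/1.4344 ≈ 186.84 minutes.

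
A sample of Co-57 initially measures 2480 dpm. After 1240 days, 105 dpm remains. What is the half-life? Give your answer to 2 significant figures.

270 days

A/A₀ = 105/2480 ≈ 0.042339.
n = log₂(23.619) ≈ 4.5619 half-lives elapsed in 1240 days.
t½ = 1240/4.5619 ≈ 271.82 days.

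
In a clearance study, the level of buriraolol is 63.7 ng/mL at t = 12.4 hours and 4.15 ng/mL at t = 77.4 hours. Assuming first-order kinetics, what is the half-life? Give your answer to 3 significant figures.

Over Δt = 77.4 − 12.4 = 65 hours, the level fell by a factor of 63.7/4.15 ≈ 15.349.
n = log₂(15.349) ≈ 3.9401 half-lives, so t½ = 65/3.9401 ≈ 16.497 hours.

16.5 hours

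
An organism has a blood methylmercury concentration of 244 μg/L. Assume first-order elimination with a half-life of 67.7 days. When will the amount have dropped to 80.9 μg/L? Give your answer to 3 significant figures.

Fraction remaining = 80.9/244 ≈ 0.33156.
n = log₂(244/80.9) = ln(3.0161)/ln 2 ≈ 1.5927 half-lives.
t = n × t½ = 1.5927 × 67.7 ≈ 107.82 days.

108 days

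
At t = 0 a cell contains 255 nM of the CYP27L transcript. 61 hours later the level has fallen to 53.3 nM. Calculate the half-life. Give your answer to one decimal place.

27.0 hours

A/A₀ = 53.3/255 ≈ 0.20902.
n = log₂(4.7842) ≈ 2.2583 half-lives elapsed in 61 hours.
t½ = 61/2.2583 ≈ 27.012 hours.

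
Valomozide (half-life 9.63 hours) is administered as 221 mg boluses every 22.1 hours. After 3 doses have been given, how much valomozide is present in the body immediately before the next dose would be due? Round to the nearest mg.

The 3 doses were given 66.3, 44.2, 22.1 hours ago.
Total = 221·(1/2)^(66.3/9.63) + 221·(1/2)^(44.2/9.63) + 221·(1/2)^(22.1/9.63)
      = 1.8702 + 9.1774 + 45.036 ≈ 56.083 mg.

56 mg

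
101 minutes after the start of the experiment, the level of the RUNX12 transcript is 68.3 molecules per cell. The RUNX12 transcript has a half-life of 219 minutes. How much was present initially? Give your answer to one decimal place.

Number of half-lives elapsed: n = 101/219 ≈ 0.46119.
A₀ = A × 2^n = 68.3 × 2^0.46119 = 68.3 × 1.3767 ≈ 94.027 molecules per cell.

94.0 molecules per cell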